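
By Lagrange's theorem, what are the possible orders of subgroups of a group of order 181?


Lagrange's theorem: |H| divides |G|
|G| = 181
Divisors of 181: 1, 181

Possible subgroup orders: {1, 181}


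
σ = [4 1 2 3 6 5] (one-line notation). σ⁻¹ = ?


To find σ⁻¹, swap domain and range:
σ(1) = 4 → σ⁻¹(4) = 1
σ(2) = 1 → σ⁻¹(1) = 2
σ(3) = 2 → σ⁻¹(2) = 3
σ(4) = 3 → σ⁻¹(3) = 4
σ(5) = 6 → σ⁻¹(6) = 5
σ(6) = 5 → σ⁻¹(5) = 6

σ⁻¹ = [2 3 4 1 6 5]


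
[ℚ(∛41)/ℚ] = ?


∛41 has minimal polynomial x³ - 41 (irreducible over ℚ since 41 is not a perfect cube)

[ℚ(∛41)/ℚ] = 3


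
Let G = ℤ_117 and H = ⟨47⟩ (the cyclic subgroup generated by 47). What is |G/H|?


|⟨47⟩| = n / gcd(47, 117) = 117 / 1 = 117
H is normal (ℤ_117 is abelian).
|G/H| = |G| / |H| = 117 / 117 = 1

|G/H| = 1


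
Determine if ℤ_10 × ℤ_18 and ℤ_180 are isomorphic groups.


Comparing ℤ_10 × ℤ_18 and ℤ_180:
gcd(10,18) = 2 ≠ 1. Max element order in ℤ_10×ℤ_18 is lcm(10,18) = 90 < 180, so it has no element of order 180

No, ℤ_10 × ℤ_18 ≇ ℤ_180


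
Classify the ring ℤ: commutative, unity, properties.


integers form a commutative ring with unity 1; no zero divisors
Commutative: Yes
Integral domain: Yes
Has unity: Yes

ℤ: Commutative=Yes, Unity=Yes


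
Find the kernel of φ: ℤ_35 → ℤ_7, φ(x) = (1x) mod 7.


Kernel = preimage of identity
ker(φ) = {x ∈ ℤ_35 : 1x ≡ 0 (mod 7)}. Since 7 | 35, φ is well-defined. The kernel is the cyclic subgroup ⟨7⟩ of ℤ_35 (order 5), i.e. {0, 7, 14, 21, 28}

ker(φ) = {0, 7, 14, 21, 28}


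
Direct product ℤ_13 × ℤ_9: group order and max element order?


|ℤ_13 × ℤ_9| = 13 × 9 = 117
Max element order = lcm(13,9) = 117
Cyclic? Yes (gcd=1)

|ℤ_13×ℤ_9| = 117, max element order = 117


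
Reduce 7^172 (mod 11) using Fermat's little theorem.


Fermat's little theorem: if p is prime and gcd(a,p)=1, then a^(p-1) ≡ 1 (mod p)
p = 11 is prime, gcd(7,11) = 1
Reduce exponent: 172 mod 10 = 2
So 7^172 ≡ 7^2 (mod 11)
7^2 mod 11 = 5

7^172 ≡ 5 (mod 11)


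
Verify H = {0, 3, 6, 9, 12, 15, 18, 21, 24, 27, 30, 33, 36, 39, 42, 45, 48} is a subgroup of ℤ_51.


Subgroup test for H = {0, 3, 6, 9, 12, 15, 18, 21, 24, 27, 30, 33, 36, 39, 42, 45, 48} in (ℤ_51, +):
(1) 0 ∈ H? Yes
(2) Closure: for all a,b ∈ H, (a+b) mod 51 ∈ H? Yes
(3) Inverses: for all a ∈ H, -a mod 51 ∈ H? Yes

Yes, H is a subgroup of ℤ_51


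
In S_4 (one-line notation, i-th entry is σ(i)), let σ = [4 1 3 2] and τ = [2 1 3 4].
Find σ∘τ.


σ∘τ: apply τ first, then σ
1 →τ 2 →σ 1
2 →τ 1 →σ 4
3 →τ 3 →σ 3
4 →τ 4 →σ 2

σ∘τ = [1 4 3 2]


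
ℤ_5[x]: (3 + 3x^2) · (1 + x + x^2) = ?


Expand and collect like terms; reduce coefficients mod 5:
x^0: 3·1 = 3 ≡ 3 (mod 5)
x^1: 3·1 + 0·1 = 3 ≡ 3 (mod 5)
x^2: 3·1 + 0·1 + 3·1 = 6 ≡ 1 (mod 5)
x^3: 0·1 + 3·1 = 3 ≡ 3 (mod 5)
x^4: 3·1 = 3 ≡ 3 (mod 5)
Result: 3 + 3x + x^2 + 3x^3 + 3x^4

f · g = 3 + 3x + x^2 + 3x^3 + 3x^4


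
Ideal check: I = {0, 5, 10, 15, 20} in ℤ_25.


Check ideal conditions for I = {0, 5, 10, 15, 20} in ℤ_25:
(1) I is an additive subgroup? Yes
(2) For r ∈ ℤ_25 and a ∈ I: r·a ∈ I? Yes

Yes, I is an ideal of ℤ_25


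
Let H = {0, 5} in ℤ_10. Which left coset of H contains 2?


2 + H = {2 + h (mod 10) : h ∈ H}
2+0=2, 2+5=7

2 + H = {2, 7}


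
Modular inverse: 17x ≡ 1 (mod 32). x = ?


Use the extended Euclidean algorithm to write 1 = 17·s + 32·t; then s mod 32 is the inverse.
Euclidean algorithm:
  17 = 0·32 + 17
  32 = 1·17 + 15
  17 = 1·15 + 2
  15 = 7·2 + 1
  2 = 2·1 + 0
gcd(17,32) = 1
Back-substitution gives: 17·(-15) + 32·(8) = 1
So 17⁻¹ ≡ -15 ≡ 17 (mod 32)
Check: 17 × 17 = 289 ≡ 1 (mod 32) ✓

17⁻¹ ≡ 17 (mod 32)


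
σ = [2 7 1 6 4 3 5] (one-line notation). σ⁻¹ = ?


To find σ⁻¹, swap domain and range:
σ(1) = 2 → σ⁻¹(2) = 1
σ(2) = 7 → σ⁻¹(7) = 2
σ(3) = 1 → σ⁻¹(1) = 3
σ(4) = 6 → σ⁻¹(6) = 4
σ(5) = 4 → σ⁻¹(4) = 5
σ(6) = 3 → σ⁻¹(3) = 6
σ(7) = 5 → σ⁻¹(5) = 7

σ⁻¹ = [3 1 6 5 7 4 2]


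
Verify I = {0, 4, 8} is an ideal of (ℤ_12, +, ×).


Check ideal conditions for I = {0, 4, 8} in ℤ_12:
(1) I is an additive subgroup? Yes
(2) For r ∈ ℤ_12 and a ∈ I: r·a ∈ I? Yes

Yes, I is an ideal of ℤ_12


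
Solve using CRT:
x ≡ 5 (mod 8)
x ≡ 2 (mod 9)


m₁ = 8, m₂ = 9, gcd = 1, so CRT applies. M = m₁·m₂ = 72
Let M₁ = M/m₁ = 9, M₂ = M/m₂ = 8
Find y₁ ≡ M₁⁻¹ (mod m₁): 9⁻¹ ≡ 1 (mod 8)
Find y₂ ≡ M₂⁻¹ (mod m₂): 8⁻¹ ≡ 8 (mod 9)
x = a₁·M₁·y₁ + a₂·M₂·y₂ = 5·9·1 + 2·8·8 = 173
Reduce mod 72: x ≡ 29
Check: 29 mod 8 = 5 ✓, 29 mod 9 = 2 ✓

x ≡ 29 (mod 72)


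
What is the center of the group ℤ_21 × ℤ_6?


Z(G) = {g ∈ G | gx = xg for all x ∈ G}
Direct product of abelian groups is abelian, so Z(G) = G

Z(ℤ_21 × ℤ_6) = ℤ_21 × ℤ_6


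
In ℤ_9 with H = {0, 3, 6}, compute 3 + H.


3 + H = {3 + h (mod 9) : h ∈ H}
3+0=3, 3+3=6, 3+6=0
3 + H = {0, 3, 6} = 0 + H

3 + H = {0, 3, 6}


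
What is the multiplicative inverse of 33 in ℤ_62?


Use the extended Euclidean algorithm to write 1 = 33·s + 62·t; then s mod 62 is the inverse.
Euclidean algorithm:
  33 = 0·62 + 33
  62 = 1·33 + 29
  33 = 1·29 + 4
  29 = 7·4 + 1
  4 = 4·1 + 0
gcd(33,62) = 1
Back-substitution gives: 33·(-15) + 62·(8) = 1
So 33⁻¹ ≡ -15 ≡ 47 (mod 62)
Check: 33 × 47 = 1551 ≡ 1 (mod 62) ✓

33⁻¹ ≡ 47 (mod 62)


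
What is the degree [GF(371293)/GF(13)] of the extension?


GF(371293) = GF(13^5), so the extension degree is 5

[GF(371293)/GF(13)] = 5


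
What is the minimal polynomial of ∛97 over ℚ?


∛97 satisfies x³ - 97 = 0, irreducible over ℚ (no rational root; 97 is not a perfect cube)

Minimal polynomial: x³ - 97


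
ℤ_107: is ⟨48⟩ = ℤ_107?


g generates ℤ_n iff gcd(g, n) = 1
gcd(48, 107) = 1
Since gcd = 1, 48 is a generator.

Yes, 48 generates ℤ_107


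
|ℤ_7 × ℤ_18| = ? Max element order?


|ℤ_7 × ℤ_18| = 7 × 18 = 126
Max element order = lcm(7,18) = 126
Cyclic? Yes (gcd=1)

|ℤ_7×ℤ_18| = 126, max element order = 126


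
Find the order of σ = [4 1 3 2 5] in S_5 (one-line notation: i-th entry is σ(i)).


Cycle decomposition: (1 4 2)
Cycle lengths: 3
Order = lcm(3) = 3

ord(σ) = 3


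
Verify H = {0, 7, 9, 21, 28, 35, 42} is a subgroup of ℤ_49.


Subgroup test for H = {0, 7, 9, 21, 28, 35, 42} in (ℤ_49, +):
(1) 0 ∈ H? Yes
(2) Closure: for all a,b ∈ H, (a+b) mod 49 ∈ H? No  [counterexample: 7 + 7 = 14 ∉ H]
(3) Inverses: for all a ∈ H, -a mod 49 ∈ H? No

No, H is not a subgroup of ℤ_49


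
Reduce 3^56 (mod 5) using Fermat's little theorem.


Fermat's little theorem: if p is prime and gcd(a,p)=1, then a^(p-1) ≡ 1 (mod p)
p = 5 is prime, gcd(3,5) = 1
Reduce exponent: 56 mod 4 = 0
So 3^56 ≡ 3^0 (mod 5)
3^0 = 1

3^56 ≡ 1 (mod 5)


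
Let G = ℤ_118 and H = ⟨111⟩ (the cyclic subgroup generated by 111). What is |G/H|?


|⟨111⟩| = n / gcd(111, 118) = 118 / 1 = 118
H is normal (ℤ_118 is abelian).
|G/H| = |G| / |H| = 118 / 118 = 1

|G/H| = 1


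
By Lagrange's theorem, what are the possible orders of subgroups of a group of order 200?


Lagrange's theorem: |H| divides |G|
|G| = 200
Divisors of 200: 1, 2, 4, 5, 8, 10, 20, 25, 40, 50, 100, 200

Possible subgroup orders: {1, 2, 4, 5, 8, 10, 20, 25, 40, 50, 100, 200}


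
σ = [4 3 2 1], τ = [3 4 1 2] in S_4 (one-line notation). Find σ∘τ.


σ∘τ: apply τ first, then σ
1 →τ 3 →σ 2
2 →τ 4 →σ 1
3 →τ 1 →σ 4
4 →τ 2 →σ 3

σ∘τ = [2 1 4 3]


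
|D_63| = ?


|D_n| = 2n (n rotations and n reflections)
|D_63| = 2×63 = 126

|D_63| = 126


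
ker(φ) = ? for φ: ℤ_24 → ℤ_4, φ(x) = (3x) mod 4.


Kernel = preimage of identity
ker(φ) = {x ∈ ℤ_24 : 3x ≡ 0 (mod 4)}. Since 4 | 24, φ is well-defined. The kernel is the cyclic subgroup ⟨4⟩ of ℤ_24 (order 6), i.e. {0, 4, 8, 12, 16, 20}

ker(φ) = {0, 4, 8, 12, 16, 20}


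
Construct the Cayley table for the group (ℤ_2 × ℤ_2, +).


Elements: {(0,0), (0,1), (1,0), (1,1)}
Operation: componentwise addition mod (2, 2)
Entry (a, b) = ((a₁+b₁) mod 2, (a₂+b₂) mod 2)

Cayley table:
      | (0,0) | (0,1) | (1,0) | (1,1)
(0,0) | (0,0) | (0,1) | (1,0) | (1,1)
(0,1) | (0,1) | (0,0) | (1,1) | (1,0)
(1,0) | (1,0) | (1,1) | (0,0) | (0,1)
(1,1) | (1,1) | (1,0) | (0,1) | (0,0)


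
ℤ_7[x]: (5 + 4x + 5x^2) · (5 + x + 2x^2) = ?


Expand and collect like terms; reduce coefficients mod 7:
x^0: 5·5 = 25 ≡ 4 (mod 7)
x^1: 5·1 + 4·5 = 25 ≡ 4 (mod 7)
x^2: 5·2 + 4·1 + 5·5 = 39 ≡ 4 (mod 7)
x^3: 4·2 + 5·1 = 13 ≡ 6 (mod 7)
x^4: 5·2 = 10 ≡ 3 (mod 7)
Result: 4 + 4x + 4x^2 + 6x^3 + 3x^4

f · g = 4 + 4x + 4x^2 + 6x^3 + 3x^4


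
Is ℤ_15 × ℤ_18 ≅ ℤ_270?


Comparing ℤ_15 × ℤ_18 and ℤ_270:
gcd(15,18) = 3 ≠ 1. Max element order in ℤ_15×ℤ_18 is lcm(15,18) = 90 < 270, so it has no element of order 270

No, ℤ_15 × ℤ_18 ≇ ℤ_270


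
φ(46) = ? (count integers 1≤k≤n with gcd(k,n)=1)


Factor n: 46 = 2 × 23
φ(n) = n · ∏(1 - 1/p) over distinct primes p | n
φ(46) = 46 · (1 - 1/2) · (1 - 1/23) = 22

φ(46) = 22


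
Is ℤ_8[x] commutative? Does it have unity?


ℤ_8 has zero divisors (2·4 ≡ 0), and these lift to constant zero divisors in ℤ_8[x]; so not an integral domain
Commutative: Yes
Integral domain: No
Has unity: Yes

ℤ_8[x]: Commutative=Yes, Unity=Yes


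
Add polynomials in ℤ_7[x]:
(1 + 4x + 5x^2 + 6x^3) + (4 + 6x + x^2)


Add coefficients mod 7:
x^0: 1 + 4 = 5 (mod 7)
x^1: 4 + 6 = 3 (mod 7)
x^2: 5 + 1 = 6 (mod 7)
x^3: 6 + 0 = 6 (mod 7)
Result: 5 + 3x + 6x^2 + 6x^3

f + g = 5 + 3x + 6x^2 + 6x^3


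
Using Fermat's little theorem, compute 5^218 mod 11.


Fermat's little theorem: if p is prime and gcd(a,p)=1, then a^(p-1) ≡ 1 (mod p)
p = 11 is prime, gcd(5,11) = 1
Reduce exponent: 218 mod 10 = 8
So 5^218 ≡ 5^8 (mod 11)
5^8 mod 11 = 4

5^218 ≡ 4 (mod 11)


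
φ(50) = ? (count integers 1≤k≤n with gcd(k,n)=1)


Factor n: 50 = 2 × 5^2
φ(n) = n · ∏(1 - 1/p) over distinct primes p | n
φ(50) = 50 · (1 - 1/2) · (1 - 1/5) = 20

φ(50) = 20


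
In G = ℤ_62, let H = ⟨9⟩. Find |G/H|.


|⟨9⟩| = n / gcd(9, 62) = 62 / 1 = 62
H is normal (ℤ_62 is abelian).
|G/H| = |G| / |H| = 62 / 62 = 1

|G/H| = 1


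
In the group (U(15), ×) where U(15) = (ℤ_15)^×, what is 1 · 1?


Operation: multiplication mod 15
1 · 1 = (a × b) mod 15 with a = 1, b = 1

1 · 1 = 1


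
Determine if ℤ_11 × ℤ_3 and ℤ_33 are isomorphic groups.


Comparing ℤ_11 × ℤ_3 and ℤ_33:
gcd(11,3) = 1, so ℤ_11 × ℤ_3 ≅ ℤ_33 (CRT)

Yes, ℤ_11 × ℤ_3 ≅ ℤ_33


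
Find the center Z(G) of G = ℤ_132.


Z(G) = {g ∈ G | gx = xg for all x ∈ G}
ℤ_132 is abelian, so Z(G) = G

Z(ℤ_132) = ℤ_132


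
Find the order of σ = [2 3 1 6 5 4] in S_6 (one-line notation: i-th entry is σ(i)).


Cycle decomposition: (1 2 3) (4 6)
Cycle lengths: 3, 2
Order = lcm(3, 2) = 6

ord(σ) = 6


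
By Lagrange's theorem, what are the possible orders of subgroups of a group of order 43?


Lagrange's theorem: |H| divides |G|
|G| = 43
Divisors of 43: 1, 43

Possible subgroup orders: {1, 43}


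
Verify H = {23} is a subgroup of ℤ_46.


Subgroup test for H = {23} in (ℤ_46, +):
(1) 0 ∈ H? No
(2) Closure: for all a,b ∈ H, (a+b) mod 46 ∈ H? No  [counterexample: 23 + 23 = 0 ∉ H]
(3) Inverses: for all a ∈ H, -a mod 46 ∈ H? Yes

No, H is not a subgroup of ℤ_46


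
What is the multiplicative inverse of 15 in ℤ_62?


Use the extended Euclidean algorithm to write 1 = 15·s + 62·t; then s mod 62 is the inverse.
Euclidean algorithm:
  15 = 0·62 + 15
  62 = 4·15 + 2
  15 = 7·2 + 1
  2 = 2·1 + 0
gcd(15,62) = 1
Back-substitution gives: 15·(29) + 62·(-7) = 1
So 15⁻¹ ≡ 29 ≡ 29 (mod 62)
Check: 15 × 29 = 435 ≡ 1 (mod 62) ✓

15⁻¹ ≡ 29 (mod 62)


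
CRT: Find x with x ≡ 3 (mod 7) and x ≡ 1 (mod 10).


m₁ = 7, m₂ = 10, gcd = 1, so CRT applies. M = m₁·m₂ = 70
Let M₁ = M/m₁ = 10, M₂ = M/m₂ = 7
Find y₁ ≡ M₁⁻¹ (mod m₁): 10⁻¹ ≡ 5 (mod 7)
Find y₂ ≡ M₂⁻¹ (mod m₂): 7⁻¹ ≡ 3 (mod 10)
x = a₁·M₁·y₁ + a₂·M₂·y₂ = 3·10·5 + 1·7·3 = 171
Reduce mod 70: x ≡ 31
Check: 31 mod 7 = 3 ✓, 31 mod 10 = 1 ✓

x ≡ 31 (mod 70)


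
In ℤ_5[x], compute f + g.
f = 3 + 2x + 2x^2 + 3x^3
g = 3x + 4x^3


Add coefficients mod 5:
x^0: 3 + 0 = 3 (mod 5)
x^1: 2 + 3 = 0 (mod 5)
x^2: 2 + 0 = 2 (mod 5)
x^3: 3 + 4 = 2 (mod 5)
Result: 3 + 2x^2 + 2x^3

f + g = 3 + 2x^2 + 2x^3


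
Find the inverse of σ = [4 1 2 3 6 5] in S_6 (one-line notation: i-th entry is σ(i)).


To find σ⁻¹, swap domain and range:
σ(1) = 4 → σ⁻¹(4) = 1
σ(2) = 1 → σ⁻¹(1) = 2
σ(3) = 2 → σ⁻¹(2) = 3
σ(4) = 3 → σ⁻¹(3) = 4
σ(5) = 6 → σ⁻¹(6) = 5
σ(6) = 5 → σ⁻¹(5) = 6

σ⁻¹ = [2 3 4 1 6 5]


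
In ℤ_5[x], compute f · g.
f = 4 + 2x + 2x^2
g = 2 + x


Expand and collect like terms; reduce coefficients mod 5:
x^0: 4·2 = 8 ≡ 3 (mod 5)
x^1: 4·1 + 2·2 = 8 ≡ 3 (mod 5)
x^2: 2·1 + 2·2 = 6 ≡ 1 (mod 5)
x^3: 2·1 = 2 ≡ 2 (mod 5)
Result: 3 + 3x + x^2 + 2x^3

f · g = 3 + 3x + x^2 + 2x^3


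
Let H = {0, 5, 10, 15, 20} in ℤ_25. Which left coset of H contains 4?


4 + H = {4 + h (mod 25) : h ∈ H}
4+0=4, 4+5=9, 4+10=14, 4+15=19, 4+20=24

4 + H = {4, 9, 14, 19, 24}


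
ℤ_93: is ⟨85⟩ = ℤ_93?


g generates ℤ_n iff gcd(g, n) = 1
gcd(85, 93) = 1
Since gcd = 1, 85 is a generator.

Yes, 85 generates ℤ_93


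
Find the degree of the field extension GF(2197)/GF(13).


GF(2197) = GF(13^3), so the extension degree is 3

[GF(2197)/GF(13)] = 3


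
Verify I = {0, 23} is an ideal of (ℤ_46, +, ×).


Check ideal conditions for I = {0, 23} in ℤ_46:
(1) I is an additive subgroup? Yes
(2) For r ∈ ℤ_46 and a ∈ I: r·a ∈ I? Yes

Yes, I is an ideal of ℤ_46


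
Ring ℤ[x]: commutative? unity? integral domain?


Polynomial ring over ℤ (an integral domain) is a commutative integral domain with unity 1
Commutative: Yes
Integral domain: Yes
Has unity: Yes

ℤ[x]: Commutative=Yes, Unity=Yes


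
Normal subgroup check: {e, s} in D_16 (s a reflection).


H = {e, s} in D_16 (s a reflection)
r·s·r⁻¹ = sr⁻² ≠ s for n ≥ 3, so {e, s} is not closed under conjugation

No, not a normal subgroup


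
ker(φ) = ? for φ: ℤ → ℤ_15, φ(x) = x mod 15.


Kernel = preimage of identity
ker(φ) = {x ∈ ℤ : x ≡ 0 (mod 15)} = 15ℤ = {0, ±15, ±30, ...}

ker(φ) = 15ℤ


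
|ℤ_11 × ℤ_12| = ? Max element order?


|ℤ_11 × ℤ_12| = 11 × 12 = 132
Max element order = lcm(11,12) = 132
Cyclic? Yes (gcd=1)

|ℤ_11×ℤ_12| = 132, max element order = 132


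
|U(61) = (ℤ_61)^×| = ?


U(n) is the group of units mod n; |U(n)| = φ(n)
|U(61)| = φ(61) = 60

|U(61) = (ℤ_61)^×| = 60


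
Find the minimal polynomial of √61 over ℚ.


√61 satisfies x² - 61 = 0, irreducible over ℚ since 61 is squarefree

Minimal polynomial: x² - 61


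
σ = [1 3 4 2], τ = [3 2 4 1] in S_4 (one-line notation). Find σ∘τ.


σ∘τ: apply τ first, then σ
1 →τ 3 →σ 4
2 →τ 2 →σ 3
3 →τ 4 →σ 2
4 →τ 1 →σ 1

σ∘τ = [4 3 2 1]


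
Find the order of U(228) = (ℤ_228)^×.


U(n) is the group of units mod n; |U(n)| = φ(n)
|U(228)| = φ(228) = 72

|U(228) = (ℤ_228)^×| = 72


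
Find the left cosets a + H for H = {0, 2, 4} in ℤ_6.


H = {0, 2, 4}, |H| = 3
Number of cosets = |G|/|H| = 6/3 = 2
0 + H = {0, 2, 4}
1 + H = {1, 3, 5}

Cosets: 0+H={0,2,4}; 1+H={1,3,5}


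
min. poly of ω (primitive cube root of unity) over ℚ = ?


ω satisfies x² + x + 1 = 0 (the cyclotomic polynomial Φ₃)

Minimal polynomial: x² + x + 1


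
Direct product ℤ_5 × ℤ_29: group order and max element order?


|ℤ_5 × ℤ_29| = 5 × 29 = 145
Max element order = lcm(5,29) = 145
Cyclic? Yes (gcd=1)

|ℤ_5×ℤ_29| = 145, max element order = 145


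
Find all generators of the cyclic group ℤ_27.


g generates ℤ_n iff gcd(g,n) = 1
Prime factors of 27: 3
Generators are g ∈ {1,...,26} not divisible by any of these primes.
Generators: {1, 2, 4, 5, 7, 8, 10, 11, 13, 14, 16, 17, 19, 20, 22, 23, 25, 26}
Number of generators = φ(27) = 18

Generators of ℤ_27 = {1, 2, 4, 5, 7, 8, 10, 11, 13, 14, 16, 17, 19, 20, 22, 23, 25, 26}


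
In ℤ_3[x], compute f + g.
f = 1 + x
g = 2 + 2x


Add coefficients mod 3:
x^0: 1 + 2 = 0 (mod 3)
x^1: 1 + 2 = 0 (mod 3)
Result: 0

f + g = 0


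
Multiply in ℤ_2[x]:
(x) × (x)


Expand and collect like terms; reduce coefficients mod 2:
x^0: 0·0 = 0 ≡ 0 (mod 2)
x^1: 0·1 + 1·0 = 0 ≡ 0 (mod 2)
x^2: 1·1 = 1 ≡ 1 (mod 2)
Result: x^2

f · g = x^2


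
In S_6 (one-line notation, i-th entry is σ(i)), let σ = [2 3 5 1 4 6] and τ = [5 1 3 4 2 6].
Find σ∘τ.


σ∘τ: apply τ first, then σ
1 →τ 5 →σ 4
2 →τ 1 →σ 2
3 →τ 3 →σ 5
4 →τ 4 →σ 1
5 →τ 2 →σ 3
6 →τ 6 →σ 6

σ∘τ = [4 2 5 1 3 6]


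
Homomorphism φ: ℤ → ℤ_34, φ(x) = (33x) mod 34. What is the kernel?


Kernel = preimage of identity
ker(φ) = {x ∈ ℤ : 33x ≡ 0 (mod 34)}. gcd(33,34) = 1, so 33x ≡ 0 (mod 34) ⟺ x ≡ 0 (mod 34/1 = 34). Hence ker(φ) = 34ℤ

ker(φ) = 34ℤ


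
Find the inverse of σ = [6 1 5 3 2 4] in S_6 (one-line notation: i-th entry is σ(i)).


To find σ⁻¹, swap domain and range:
σ(1) = 6 → σ⁻¹(6) = 1
σ(2) = 1 → σ⁻¹(1) = 2
σ(3) = 5 → σ⁻¹(5) = 3
σ(4) = 3 → σ⁻¹(3) = 4
σ(5) = 2 → σ⁻¹(2) = 5
σ(6) = 4 → σ⁻¹(4) = 6

σ⁻¹ = [2 5 4 6 3 1]


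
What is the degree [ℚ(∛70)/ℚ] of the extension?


∛70 has minimal polynomial x³ - 70 (irreducible over ℚ since 70 is not a perfect cube)

[ℚ(∛70)/ℚ] = 3


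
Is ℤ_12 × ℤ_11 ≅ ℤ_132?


Comparing ℤ_12 × ℤ_11 and ℤ_132:
gcd(12,11) = 1, so ℤ_12 × ℤ_11 ≅ ℤ_132 (CRT)

Yes, ℤ_12 × ℤ_11 ≅ ℤ_132


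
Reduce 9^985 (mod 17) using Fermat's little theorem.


Fermat's little theorem: if p is prime and gcd(a,p)=1, then a^(p-1) ≡ 1 (mod p)
p = 17 is prime, gcd(9,17) = 1
Reduce exponent: 985 mod 16 = 9
So 9^985 ≡ 9^9 (mod 17)
9^9 mod 17 = 9

9^985 ≡ 9 (mod 17)


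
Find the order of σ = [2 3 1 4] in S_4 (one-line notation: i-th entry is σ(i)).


Cycle decomposition: (1 2 3)
Cycle lengths: 3
Order = lcm(3) = 3

ord(σ) = 3


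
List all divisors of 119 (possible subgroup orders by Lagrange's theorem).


Lagrange's theorem: |H| divides |G|
|G| = 119
Divisors of 119: 1, 7, 17, 119

Possible subgroup orders: {1, 7, 17, 119}


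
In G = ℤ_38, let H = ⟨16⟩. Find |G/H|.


|⟨16⟩| = n / gcd(16, 38) = 38 / 2 = 19
H is normal (ℤ_38 is abelian).
|G/H| = |G| / |H| = 38 / 19 = 2

|G/H| = 2


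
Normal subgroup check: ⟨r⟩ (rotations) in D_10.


H = ⟨r⟩ (rotations) in D_10
The rotation subgroup ⟨r⟩ has index 2 in D_10, so it is normal

Yes, normal subgroup


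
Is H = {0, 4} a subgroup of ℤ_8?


Subgroup test for H = {0, 4} in (ℤ_8, +):
(1) 0 ∈ H? Yes
(2) Closure: for all a,b ∈ H, (a+b) mod 8 ∈ H? Yes
(3) Inverses: for all a ∈ H, -a mod 8 ∈ H? Yes

Yes, H is a subgroup of ℤ_8


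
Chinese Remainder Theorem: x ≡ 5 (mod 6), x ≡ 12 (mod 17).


m₁ = 6, m₂ = 17, gcd = 1, so CRT applies. M = m₁·m₂ = 102
Let M₁ = M/m₁ = 17, M₂ = M/m₂ = 6
Find y₁ ≡ M₁⁻¹ (mod m₁): 17⁻¹ ≡ 5 (mod 6)
Find y₂ ≡ M₂⁻¹ (mod m₂): 6⁻¹ ≡ 3 (mod 17)
x = a₁·M₁·y₁ + a₂·M₂·y₂ = 5·17·5 + 12·6·3 = 641
Reduce mod 102: x ≡ 29
Check: 29 mod 6 = 5 ✓, 29 mod 17 = 12 ✓

x ≡ 29 (mod 102)


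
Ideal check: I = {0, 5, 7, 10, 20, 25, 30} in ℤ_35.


Check ideal conditions for I = {0, 5, 7, 10, 20, 25, 30} in ℤ_35:
(1) I is an additive subgroup? No
(2) For r ∈ ℤ_35 and a ∈ I: r·a ∈ I? No  [counterexample: r=2, a=7, r·a mod 35 = 14 ∉ I]

No, I is not an ideal of ℤ_35


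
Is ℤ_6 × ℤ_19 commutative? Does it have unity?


Direct product ring; commutative with unity (1,1); but (1,0)·(0,1) = (0,0) gives zero divisors, so not an integral domain
Commutative: Yes
Integral domain: No
Has unity: Yes

ℤ_6 × ℤ_19: Commutative=Yes, Unity=Yes


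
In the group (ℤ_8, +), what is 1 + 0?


Operation: addition mod 8
1 + 0 = (a + b) mod 8 with a = 1, b = 0

1 + 0 = 1


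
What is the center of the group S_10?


Z(G) = {g ∈ G | gx = xg for all x ∈ G}
S_n is non-abelian for n ≥ 3; Z(S_10) is trivial

Z(S_10) = {e}


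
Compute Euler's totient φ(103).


Factor n: 103 = 103
φ(n) = n · ∏(1 - 1/p) over distinct primes p | n
φ(103) = 103 · (1 - 1/103) = 102

φ(103) = 102


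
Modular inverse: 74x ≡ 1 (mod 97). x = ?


Use the extended Euclidean algorithm to write 1 = 74·s + 97·t; then s mod 97 is the inverse.
Euclidean algorithm:
  74 = 0·97 + 74
  97 = 1·74 + 23
  74 = 3·23 + 5
  23 = 4·5 + 3
  5 = 1·3 + 2
  3 = 1·2 + 1
  2 = 2·1 + 0
gcd(74,97) = 1
Back-substitution gives: 74·(-38) + 97·(29) = 1
So 74⁻¹ ≡ -38 ≡ 59 (mod 97)
Check: 74 × 59 = 4366 ≡ 1 (mod 97) ✓

74⁻¹ ≡ 59 (mod 97)


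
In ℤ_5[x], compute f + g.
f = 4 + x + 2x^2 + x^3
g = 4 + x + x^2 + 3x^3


Add coefficients mod 5:
x^0: 4 + 4 = 3 (mod 5)
x^1: 1 + 1 = 2 (mod 5)
x^2: 2 + 1 = 3 (mod 5)
x^3: 1 + 3 = 4 (mod 5)
Result: 3 + 2x + 3x^2 + 4x^3

f + g = 3 + 2x + 3x^2 + 4x^3


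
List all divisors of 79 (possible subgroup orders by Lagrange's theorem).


Lagrange's theorem: |H| divides |G|
|G| = 79
Divisors of 79: 1, 79

Possible subgroup orders: {1, 79}


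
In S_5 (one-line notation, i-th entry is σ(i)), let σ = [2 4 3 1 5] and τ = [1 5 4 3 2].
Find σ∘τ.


σ∘τ: apply τ first, then σ
1 →τ 1 →σ 2
2 →τ 5 →σ 5
3 →τ 4 →σ 1
4 →τ 3 →σ 3
5 →τ 2 →σ 4

σ∘τ = [2 5 1 3 4]


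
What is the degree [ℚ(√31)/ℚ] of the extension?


√31 has minimal polynomial x² - 31 (irreducible over ℚ since 31 is squarefree)

[ℚ(√31)/ℚ] = 2


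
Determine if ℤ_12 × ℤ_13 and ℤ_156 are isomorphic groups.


Comparing ℤ_12 × ℤ_13 and ℤ_156:
gcd(12,13) = 1, so ℤ_12 × ℤ_13 ≅ ℤ_156 (CRT)

Yes, ℤ_12 × ℤ_13 ≅ ℤ_156


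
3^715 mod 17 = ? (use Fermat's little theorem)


Fermat's little theorem: if p is prime and gcd(a,p)=1, then a^(p-1) ≡ 1 (mod p)
p = 17 is prime, gcd(3,17) = 1
Reduce exponent: 715 mod 16 = 11
So 3^715 ≡ 3^11 (mod 17)
3^11 mod 17 = 7

3^715 ≡ 7 (mod 17)


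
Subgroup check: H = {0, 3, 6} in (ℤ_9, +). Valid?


Subgroup test for H = {0, 3, 6} in (ℤ_9, +):
(1) 0 ∈ H? Yes
(2) Closure: for all a,b ∈ H, (a+b) mod 9 ∈ H? Yes
(3) Inverses: for all a ∈ H, -a mod 9 ∈ H? Yes

Yes, H is a subgroup of ℤ_9


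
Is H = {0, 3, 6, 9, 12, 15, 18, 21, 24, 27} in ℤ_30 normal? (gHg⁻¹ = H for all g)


H = {0, 3, 6, 9, 12, 15, 18, 21, 24, 27} in ℤ_30
ℤ_30 is abelian; every subgroup of an abelian group is normal

Yes, normal subgroup


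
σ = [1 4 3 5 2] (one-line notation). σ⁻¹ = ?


To find σ⁻¹, swap domain and range:
σ(1) = 1 → σ⁻¹(1) = 1
σ(2) = 4 → σ⁻¹(4) = 2
σ(3) = 3 → σ⁻¹(3) = 3
σ(4) = 5 → σ⁻¹(5) = 4
σ(5) = 2 → σ⁻¹(2) = 5

σ⁻¹ = [1 5 3 2 4]


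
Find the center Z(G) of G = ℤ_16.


Z(G) = {g ∈ G | gx = xg for all x ∈ G}
ℤ_16 is abelian, so Z(G) = G

Z(ℤ_16) = ℤ_16


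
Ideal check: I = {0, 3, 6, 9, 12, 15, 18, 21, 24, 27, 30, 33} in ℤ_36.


Check ideal conditions for I = {0, 3, 6, 9, 12, 15, 18, 21, 24, 27, 30, 33} in ℤ_36:
(1) I is an additive subgroup? Yes
(2) For r ∈ ℤ_36 and a ∈ I: r·a ∈ I? Yes

Yes, I is an ideal of ℤ_36


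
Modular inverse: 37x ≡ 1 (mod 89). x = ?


Use the extended Euclidean algorithm to write 1 = 37·s + 89·t; then s mod 89 is the inverse.
Euclidean algorithm:
  37 = 0·89 + 37
  89 = 2·37 + 15
  37 = 2·15 + 7
  15 = 2·7 + 1
  7 = 7·1 + 0
gcd(37,89) = 1
Back-substitution gives: 37·(-12) + 89·(5) = 1
So 37⁻¹ ≡ -12 ≡ 77 (mod 89)
Check: 37 × 77 = 2849 ≡ 1 (mod 89) ✓

37⁻¹ ≡ 77 (mod 89)


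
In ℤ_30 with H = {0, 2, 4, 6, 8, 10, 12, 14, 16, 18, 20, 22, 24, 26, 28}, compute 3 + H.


3 + H = {3 + h (mod 30) : h ∈ H}
3+0=3, 3+2=5, 3+4=7, 3+6=9, 3+8=11, 3+10=13, 3+12=15, 3+14=17, 3+16=19, 3+18=21, 3+20=23, 3+22=25, 3+24=27, 3+26=29, 3+28=1
3 + H = {1, 3, 5, 7, 9, 11, 13, 15, 17, 19, 21, 23, 25, 27, 29} = 1 + H

3 + H = {1, 3, 5, 7, 9, 11, 13, 15, 17, 19, 21, 23, 25, 27, 29}


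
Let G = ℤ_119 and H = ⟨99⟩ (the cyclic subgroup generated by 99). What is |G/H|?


|⟨99⟩| = n / gcd(99, 119) = 119 / 1 = 119
H is normal (ℤ_119 is abelian).
|G/H| = |G| / |H| = 119 / 119 = 1

|G/H| = 1


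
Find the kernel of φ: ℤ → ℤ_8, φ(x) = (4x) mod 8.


Kernel = preimage of identity
ker(φ) = {x ∈ ℤ : 4x ≡ 0 (mod 8)}. gcd(4,8) = 4, so 4x ≡ 0 (mod 8) ⟺ x ≡ 0 (mod 8/4 = 2). Hence ker(φ) = 2ℤ

ker(φ) = 2ℤ


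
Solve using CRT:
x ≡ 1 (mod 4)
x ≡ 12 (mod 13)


m₁ = 4, m₂ = 13, gcd = 1, so CRT applies. M = m₁·m₂ = 52
Let M₁ = M/m₁ = 13, M₂ = M/m₂ = 4
Find y₁ ≡ M₁⁻¹ (mod m₁): 13⁻¹ ≡ 1 (mod 4)
Find y₂ ≡ M₂⁻¹ (mod m₂): 4⁻¹ ≡ 10 (mod 13)
x = a₁·M₁·y₁ + a₂·M₂·y₂ = 1·13·1 + 12·4·10 = 493
Reduce mod 52: x ≡ 25
Check: 25 mod 4 = 1 ✓, 25 mod 13 = 12 ✓

x ≡ 25 (mod 52)


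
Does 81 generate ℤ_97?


g generates ℤ_n iff gcd(g, n) = 1
gcd(81, 97) = 1
Since gcd = 1, 81 is a generator.

Yes, 81 generates ℤ_97


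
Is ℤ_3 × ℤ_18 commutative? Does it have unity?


Direct product ring; commutative with unity (1,1); but (1,0)·(0,1) = (0,0) gives zero divisors, so not an integral domain
Commutative: Yes
Integral domain: No
Has unity: Yes

ℤ_3 × ℤ_18: Commutative=Yes, Unity=Yes


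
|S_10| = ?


|S_n| = n! (number of permutations of n symbols)
|S_10| = 10! = 3628800

|S_10| = 3628800


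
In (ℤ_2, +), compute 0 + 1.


Operation: addition mod 2
0 + 1 = (a + b) mod 2 with a = 0, b = 1

0 + 1 = 1


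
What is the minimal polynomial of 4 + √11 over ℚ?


Let α = 4 + √11. Then α - 4 = √11, so (α - 4)² = 11, giving α² - 8α + 5 = 0. Degree 2 and α ∉ ℚ, so this is the minimal polynomial.

Minimal polynomial: x² - 8x + 5


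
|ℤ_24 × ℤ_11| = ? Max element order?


|ℤ_24 × ℤ_11| = 24 × 11 = 264
Max element order = lcm(24,11) = 264
Cyclic? Yes (gcd=1)

|ℤ_24×ℤ_11| = 264, max element order = 264


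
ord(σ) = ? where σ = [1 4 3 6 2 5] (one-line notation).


Cycle decomposition: (2 4 6 5)
Cycle lengths: 4
Order = lcm(4) = 4

ord(σ) = 4


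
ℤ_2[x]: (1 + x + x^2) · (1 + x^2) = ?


Expand and collect like terms; reduce coefficients mod 2:
x^0: 1·1 = 1 ≡ 1 (mod 2)
x^1: 1·0 + 1·1 = 1 ≡ 1 (mod 2)
x^2: 1·1 + 1·0 + 1·1 = 2 ≡ 0 (mod 2)
x^3: 1·1 + 1·0 = 1 ≡ 1 (mod 2)
x^4: 1·1 = 1 ≡ 1 (mod 2)
Result: 1 + x + x^3 + x^4

f · g = 1 + x + x^3 + x^4


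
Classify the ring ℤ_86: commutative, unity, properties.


ℤ_86 is a commutative ring with unity 1; 86 = 2×43 is composite, so 2·43 ≡ 0 gives zero divisors (not an integral domain)
Commutative: Yes
Integral domain: No
Has unity: Yes

ℤ_86: Commutative=Yes, Unity=Yes


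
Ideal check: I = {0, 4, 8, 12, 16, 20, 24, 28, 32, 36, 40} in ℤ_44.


Check ideal conditions for I = {0, 4, 8, 12, 16, 20, 24, 28, 32, 36, 40} in ℤ_44:
(1) I is an additive subgroup? Yes
(2) For r ∈ ℤ_44 and a ∈ I: r·a ∈ I? Yes

Yes, I is an ideal of ℤ_44


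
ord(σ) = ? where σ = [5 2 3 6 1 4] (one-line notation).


Cycle decomposition: (1 5) (4 6)
Cycle lengths: 2, 2
Order = lcm(2, 2) = 2

ord(σ) = 2


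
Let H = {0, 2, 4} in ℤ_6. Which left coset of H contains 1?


1 + H = {1 + h (mod 6) : h ∈ H}
1+0=1, 1+2=3, 1+4=5

1 + H = {1, 3, 5}


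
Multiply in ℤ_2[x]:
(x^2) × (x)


Expand and collect like terms; reduce coefficients mod 2:
x^0: 0·0 = 0 ≡ 0 (mod 2)
x^1: 0·1 + 0·0 = 0 ≡ 0 (mod 2)
x^2: 0·1 + 1·0 = 0 ≡ 0 (mod 2)
x^3: 1·1 = 1 ≡ 1 (mod 2)
Result: x^3

f · g = x^3


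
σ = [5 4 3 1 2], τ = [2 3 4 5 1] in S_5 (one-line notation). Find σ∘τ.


σ∘τ: apply τ first, then σ
1 →τ 2 →σ 4
2 →τ 3 →σ 3
3 →τ 4 →σ 1
4 →τ 5 →σ 2
5 →τ 1 →σ 5

σ∘τ = [4 3 1 2 5]


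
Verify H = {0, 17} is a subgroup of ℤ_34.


Subgroup test for H = {0, 17} in (ℤ_34, +):
(1) 0 ∈ H? Yes
(2) Closure: for all a,b ∈ H, (a+b) mod 34 ∈ H? Yes
(3) Inverses: for all a ∈ H, -a mod 34 ∈ H? Yes

Yes, H is a subgroup of ℤ_34


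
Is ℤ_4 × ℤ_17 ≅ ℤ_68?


Comparing ℤ_4 × ℤ_17 and ℤ_68:
gcd(4,17) = 1, so ℤ_4 × ℤ_17 ≅ ℤ_68 (CRT)

Yes, ℤ_4 × ℤ_17 ≅ ℤ_68


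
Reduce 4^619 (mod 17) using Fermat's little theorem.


Fermat's little theorem: if p is prime and gcd(a,p)=1, then a^(p-1) ≡ 1 (mod p)
p = 17 is prime, gcd(4,17) = 1
Reduce exponent: 619 mod 16 = 11
So 4^619 ≡ 4^11 (mod 17)
4^11 mod 17 = 13

4^619 ≡ 13 (mod 17)


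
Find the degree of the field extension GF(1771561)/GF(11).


GF(1771561) = GF(11^6), so the extension degree is 6

[GF(1771561)/GF(11)] = 6


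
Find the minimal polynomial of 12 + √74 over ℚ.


Let α = 12 + √74. Then α - 12 = √74, so (α - 12)² = 74, giving α² - 24α + 70 = 0. Degree 2 and α ∉ ℚ, so this is the minimal polynomial.

Minimal polynomial: x² - 24x + 70


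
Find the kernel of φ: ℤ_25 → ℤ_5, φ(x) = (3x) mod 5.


Kernel = preimage of identity
ker(φ) = {x ∈ ℤ_25 : 3x ≡ 0 (mod 5)}. Since 5 | 25, φ is well-defined. The kernel is the cyclic subgroup ⟨5⟩ of ℤ_25 (order 5), i.e. {0, 5, 10, 15, 20}

ker(φ) = {0, 5, 10, 15, 20}


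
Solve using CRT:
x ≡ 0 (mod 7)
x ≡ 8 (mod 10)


m₁ = 7, m₂ = 10, gcd = 1, so CRT applies. M = m₁·m₂ = 70
Let M₁ = M/m₁ = 10, M₂ = M/m₂ = 7
Find y₁ ≡ M₁⁻¹ (mod m₁): 10⁻¹ ≡ 5 (mod 7)
Find y₂ ≡ M₂⁻¹ (mod m₂): 7⁻¹ ≡ 3 (mod 10)
x = a₁·M₁·y₁ + a₂·M₂·y₂ = 0·10·5 + 8·7·3 = 168
Reduce mod 70: x ≡ 28
Check: 28 mod 7 = 0 ✓, 28 mod 10 = 8 ✓

x ≡ 28 (mod 70)


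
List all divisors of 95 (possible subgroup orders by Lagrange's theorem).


Lagrange's theorem: |H| divides |G|
|G| = 95
Divisors of 95: 1, 5, 19, 95

Possible subgroup orders: {1, 5, 19, 95}


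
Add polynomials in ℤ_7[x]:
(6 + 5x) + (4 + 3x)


Add coefficients mod 7:
x^0: 6 + 4 = 3 (mod 7)
x^1: 5 + 3 = 1 (mod 7)
Result: 3 + x

f + g = 3 + x


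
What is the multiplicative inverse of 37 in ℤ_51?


Use the extended Euclidean algorithm to write 1 = 37·s + 51·t; then s mod 51 is the inverse.
Euclidean algorithm:
  37 = 0·51 + 37
  51 = 1·37 + 14
  37 = 2·14 + 9
  14 = 1·9 + 5
  9 = 1·5 + 4
  5 = 1·4 + 1
  4 = 4·1 + 0
gcd(37,51) = 1
Back-substitution gives: 37·(-11) + 51·(8) = 1
So 37⁻¹ ≡ -11 ≡ 40 (mod 51)
Check: 37 × 40 = 1480 ≡ 1 (mod 51) ✓

37⁻¹ ≡ 40 (mod 51)


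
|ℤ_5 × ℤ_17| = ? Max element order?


|ℤ_5 × ℤ_17| = 5 × 17 = 85
Max element order = lcm(5,17) = 85
Cyclic? Yes (gcd=1)

|ℤ_5×ℤ_17| = 85, max element order = 85


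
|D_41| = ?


|D_n| = 2n (n rotations and n reflections)
|D_41| = 2×41 = 82

|D_41| = 82


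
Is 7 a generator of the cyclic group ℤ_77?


g generates ℤ_n iff gcd(g, n) = 1
gcd(7, 77) = 7
Since gcd = 7 ≠ 1, ⟨7⟩ has order 11 < 77, so 7 is not a generator.

No, 7 does not generate ℤ_77


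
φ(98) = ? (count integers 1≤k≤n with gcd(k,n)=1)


Factor n: 98 = 2 × 7^2
φ(n) = n · ∏(1 - 1/p) over distinct primes p | n
φ(98) = 98 · (1 - 1/2) · (1 - 1/7) = 42

φ(98) = 42


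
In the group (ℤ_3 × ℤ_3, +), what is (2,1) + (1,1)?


Operation: componentwise addition mod (3, 3)
(2,1) + (1,1) = ((a₁+b₁) mod 3, (a₂+b₂) mod 3) with a = (2,1), b = (1,1)

(2,1) + (1,1) = (0,2)


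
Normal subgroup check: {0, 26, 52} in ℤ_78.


H = {0, 26, 52} in ℤ_78
ℤ_78 is abelian; every subgroup of an abelian group is normal

Yes, normal subgroup


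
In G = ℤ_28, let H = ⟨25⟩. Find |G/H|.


|⟨25⟩| = n / gcd(25, 28) = 28 / 1 = 28
H is normal (ℤ_28 is abelian).
|G/H| = |G| / |H| = 28 / 28 = 1

|G/H| = 1


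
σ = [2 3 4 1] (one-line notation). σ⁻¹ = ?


To find σ⁻¹, swap domain and range:
σ(1) = 2 → σ⁻¹(2) = 1
σ(2) = 3 → σ⁻¹(3) = 2
σ(3) = 4 → σ⁻¹(4) = 3
σ(4) = 1 → σ⁻¹(1) = 4

σ⁻¹ = [4 1 2 3]


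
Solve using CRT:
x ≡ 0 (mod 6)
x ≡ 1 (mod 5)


m₁ = 6, m₂ = 5, gcd = 1, so CRT applies. M = m₁·m₂ = 30
Let M₁ = M/m₁ = 5, M₂ = M/m₂ = 6
Find y₁ ≡ M₁⁻¹ (mod m₁): 5⁻¹ ≡ 5 (mod 6)
Find y₂ ≡ M₂⁻¹ (mod m₂): 6⁻¹ ≡ 1 (mod 5)
x = a₁·M₁·y₁ + a₂·M₂·y₂ = 0·5·5 + 1·6·1 = 6
Reduce mod 30: x ≡ 6
Check: 6 mod 6 = 0 ✓, 6 mod 5 = 1 ✓

x ≡ 6 (mod 30)


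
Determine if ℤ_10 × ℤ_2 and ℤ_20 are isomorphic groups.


Comparing ℤ_10 × ℤ_2 and ℤ_20:
gcd(10,2) = 2 ≠ 1. Max element order in ℤ_10×ℤ_2 is lcm(10,2) = 10 < 20, so it has no element of order 20

No, ℤ_10 × ℤ_2 ≇ ℤ_20


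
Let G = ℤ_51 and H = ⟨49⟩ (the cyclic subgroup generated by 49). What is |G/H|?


|⟨49⟩| = n / gcd(49, 51) = 51 / 1 = 51
H is normal (ℤ_51 is abelian).
|G/H| = |G| / |H| = 51 / 51 = 1

|G/H| = 1


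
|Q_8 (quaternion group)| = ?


Q_8 = {±1, ±i, ±j, ±k}
|Q_8| = 8

|Q_8 (quaternion group)| = 8


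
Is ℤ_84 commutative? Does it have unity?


ℤ_84 is a commutative ring with unity 1; 84 = 2×42 is composite, so 2·42 ≡ 0 gives zero divisors (not an integral domain)
Commutative: Yes
Integral domain: No
Has unity: Yes

ℤ_84: Commutative=Yes, Unity=Yes


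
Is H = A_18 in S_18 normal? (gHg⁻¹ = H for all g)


H = A_18 in S_18
A_18 has index 2 in S_18, and every subgroup of index 2 is normal

Yes, normal subgroup


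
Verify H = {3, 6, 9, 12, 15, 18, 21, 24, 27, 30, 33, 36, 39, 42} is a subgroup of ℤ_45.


Subgroup test for H = {3, 6, 9, 12, 15, 18, 21, 24, 27, 30, 33, 36, 39, 42} in (ℤ_45, +):
(1) 0 ∈ H? No
(2) Closure: for all a,b ∈ H, (a+b) mod 45 ∈ H? No  [counterexample: 3 + 42 = 0 ∉ H]
(3) Inverses: for all a ∈ H, -a mod 45 ∈ H? Yes

No, H is not a subgroup of ℤ_45


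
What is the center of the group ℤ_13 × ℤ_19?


Z(G) = {g ∈ G | gx = xg for all x ∈ G}
Direct product of abelian groups is abelian, so Z(G) = G

Z(ℤ_13 × ℤ_19) = ℤ_13 × ℤ_19


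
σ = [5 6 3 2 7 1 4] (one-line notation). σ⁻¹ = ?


To find σ⁻¹, swap domain and range:
σ(1) = 5 → σ⁻¹(5) = 1
σ(2) = 6 → σ⁻¹(6) = 2
σ(3) = 3 → σ⁻¹(3) = 3
σ(4) = 2 → σ⁻¹(2) = 4
σ(5) = 7 → σ⁻¹(7) = 5
σ(6) = 1 → σ⁻¹(1) = 6
σ(7) = 4 → σ⁻¹(4) = 7

σ⁻¹ = [6 4 3 7 1 2 5]


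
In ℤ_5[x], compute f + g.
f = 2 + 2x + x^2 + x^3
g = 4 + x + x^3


Add coefficients mod 5:
x^0: 2 + 4 = 1 (mod 5)
x^1: 2 + 1 = 3 (mod 5)
x^2: 1 + 0 = 1 (mod 5)
x^3: 1 + 1 = 2 (mod 5)
Result: 1 + 3x + x^2 + 2x^3

f + g = 1 + 3x + x^2 + 2x^3


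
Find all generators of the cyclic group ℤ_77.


g generates ℤ_n iff gcd(g,n) = 1
Prime factors of 77: 7, 11
Generators are g ∈ {1,...,76} not divisible by any of these primes.
Generators: {1, 2, 3, 4, 5, 6, 8, 9, 10, 12, 13, 15, 16, 17, 18, 19, 20, 23, 24, 25, 26, 27, 29, 30, 31, 32, 34, 36, 37, 38, 39, 40, 41, 43, 45, 46, 47, 48, 50, 51, 52, 53, 54, 57, 58, 59, 60, 61, 62, 64, 65, 67, 68, 69, 71, 72, 73, 74, 75, 76}
Number of generators = φ(77) = 60

Generators of ℤ_77 = {1, 2, 3, 4, 5, 6, 8, 9, 10, 12, 13, 15, 16, 17, 18, 19, 20, 23, 24, 25, 26, 27, 29, 30, 31, 32, 34, 36, 37, 38, 39, 40, 41, 43, 45, 46, 47, 48, 50, 51, 52, 53, 54, 57, 58, 59, 60, 61, 62, 64, 65, 67, 68, 69, 71, 72, 73, 74, 75, 76}


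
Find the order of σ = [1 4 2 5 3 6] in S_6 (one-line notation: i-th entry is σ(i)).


Cycle decomposition: (2 4 5 3)
Cycle lengths: 4
Order = lcm(4) = 4

ord(σ) = 4


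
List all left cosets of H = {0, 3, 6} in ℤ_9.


H = {0, 3, 6}, |H| = 3
Number of cosets = |G|/|H| = 9/3 = 3
0 + H = {0, 3, 6}
1 + H = {1, 4, 7}
2 + H = {2, 5, 8}

Cosets: 0+H={0,3,6}; 1+H={1,4,7}; 2+H={2,5,8}


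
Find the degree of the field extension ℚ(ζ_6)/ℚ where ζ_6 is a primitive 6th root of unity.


[ℚ(ζ_n):ℚ] = deg Φ_n(x) = φ(n). Here φ(6) = 2

[ℚ(ζ_6)/ℚ where ζ_6 is a primitive 6th root of unity] = 2


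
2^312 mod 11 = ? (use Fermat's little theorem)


Fermat's little theorem: if p is prime and gcd(a,p)=1, then a^(p-1) ≡ 1 (mod p)
p = 11 is prime, gcd(2,11) = 1
Reduce exponent: 312 mod 10 = 2
So 2^312 ≡ 2^2 (mod 11)
2^2 mod 11 = 4

2^312 ≡ 4 (mod 11)


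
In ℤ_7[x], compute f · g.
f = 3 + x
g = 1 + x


Expand and collect like terms; reduce coefficients mod 7:
x^0: 3·1 = 3 ≡ 3 (mod 7)
x^1: 3·1 + 1·1 = 4 ≡ 4 (mod 7)
x^2: 1·1 = 1 ≡ 1 (mod 7)
Result: 3 + 4x + x^2

f · g = 3 + 4x + x^2


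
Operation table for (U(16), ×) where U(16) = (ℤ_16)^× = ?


Elements: {1, 3, 5, 7, 9, 11, 13, 15}
Operation: multiplication mod 16
Entry (a, b) = (a × b) mod 16

Cayley table:
   |  1 |  3 |  5 |  7 |  9 | 11 | 13 | 15
 1 |  1 |  3 |  5 |  7 |  9 | 11 | 13 | 15
 3 |  3 |  9 | 15 |  5 | 11 |  1 |  7 | 13
 5 |  5 | 15 |  9 |  3 | 13 |  7 |  1 | 11
 7 |  7 |  5 |  3 |  1 | 15 | 13 | 11 |  9
 9 |  9 | 11 | 13 | 15 |  1 |  3 |  5 |  7
11 | 11 |  1 |  7 | 13 |  3 |  9 | 15 |  5
13 | 13 |  7 |  1 | 11 |  5 | 15 |  9 |  3
15 | 15 | 13 | 11 |  9 |  7 |  5 |  3 |  1


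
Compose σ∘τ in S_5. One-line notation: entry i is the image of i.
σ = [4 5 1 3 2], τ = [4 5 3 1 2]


σ∘τ: apply τ first, then σ
1 →τ 4 →σ 3
2 →τ 5 →σ 2
3 →τ 3 →σ 1
4 →τ 1 →σ 4
5 →τ 2 →σ 5

σ∘τ = [3 2 1 4 5]


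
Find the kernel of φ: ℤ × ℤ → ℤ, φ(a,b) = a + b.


Kernel = preimage of identity
ker(φ) = {(a,b) ∈ ℤ² | a+b = 0} = {(a,-a) | a ∈ ℤ}

ker(φ) = {(a,-a) | a ∈ ℤ}


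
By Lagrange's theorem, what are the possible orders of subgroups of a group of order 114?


Lagrange's theorem: |H| divides |G|
|G| = 114
Divisors of 114: 1, 2, 3, 6, 19, 38, 57, 114

Possible subgroup orders: {1, 2, 3, 6, 19, 38, 57, 114}


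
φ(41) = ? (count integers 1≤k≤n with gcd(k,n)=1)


Factor n: 41 = 41
φ(n) = n · ∏(1 - 1/p) over distinct primes p | n
φ(41) = 41 · (1 - 1/41) = 40

φ(41) = 40


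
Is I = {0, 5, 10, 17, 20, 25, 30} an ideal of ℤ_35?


Check ideal conditions for I = {0, 5, 10, 17, 20, 25, 30} in ℤ_35:
(1) I is an additive subgroup? No
(2) For r ∈ ℤ_35 and a ∈ I: r·a ∈ I? No  [counterexample: r=2, a=17, r·a mod 35 = 34 ∉ I]

No, I is not an ideal of ℤ_35


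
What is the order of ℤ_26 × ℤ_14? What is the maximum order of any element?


|ℤ_26 × ℤ_14| = 26 × 14 = 364
Max element order = lcm(26,14) = 182
Cyclic? No (gcd=2)

|ℤ_26×ℤ_14| = 364, max element order = 182


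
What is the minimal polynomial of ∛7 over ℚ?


∛7 satisfies x³ - 7 = 0, irreducible over ℚ (no rational root; 7 is not a perfect cube)

Minimal polynomial: x³ - 7
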